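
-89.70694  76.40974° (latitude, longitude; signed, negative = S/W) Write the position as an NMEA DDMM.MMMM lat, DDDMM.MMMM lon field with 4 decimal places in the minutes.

Latitude is negative → S; |value| = 89.706940
Latitude: 89° + 0.706940 × 60 = 89° 42.416400′
Lon: 76° + 0.409740 × 60 = 76° 24.584400′

8942.4164,S / 07624.5844,E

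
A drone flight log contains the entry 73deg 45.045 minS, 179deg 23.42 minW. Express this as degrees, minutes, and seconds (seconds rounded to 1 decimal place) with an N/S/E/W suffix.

Lat: 45.04500′ → 45′ and 0.04500 × 60 = 2.700″
Longitude: fractional minutes 0.42000 × 60 = 25.200″

73°45′2.7″ S, 179°23′25.2″ W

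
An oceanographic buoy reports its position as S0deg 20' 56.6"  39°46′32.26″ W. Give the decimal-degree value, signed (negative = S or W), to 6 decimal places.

-0.349056, -39.775628

φ: 20′ + 56.6″ = 20.94333′; 0 + 20.94333/60 = 0.3490556
S ⇒ negate
Longitude: 39° + 46/60 + 32.26/3600 = 39 + 0.766667 + 0.008961 = 39.7756278
hemisphere W, so the sign is −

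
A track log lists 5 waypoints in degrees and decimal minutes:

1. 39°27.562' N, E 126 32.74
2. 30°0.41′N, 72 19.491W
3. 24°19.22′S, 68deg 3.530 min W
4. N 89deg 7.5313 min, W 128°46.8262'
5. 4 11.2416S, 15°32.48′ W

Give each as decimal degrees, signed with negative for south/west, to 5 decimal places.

1. 39.45937, 126.54567
2. 30.00683, -72.32485
3. -24.32033, -68.05883
4. 89.12552, -128.78044
5. -4.18736, -15.54133

Point 1:
  Latitude: 39 + 27.562/60 = 39.459367
  N → positive
  Lon: 32.74′ = 0.545667°; total 126.545667
  E → positive
Point 2:
  φ: 30 + 0.41/60 = 30.006833
  N → positive
  Longitude: 72 + 19.491/60 = 72.324850
  W → negative
Point 3:
  φ: 19.22′ = 0.320333°; total 24.320333
  S → negative
  Lon: 68 + 3.53/60 = 68.058833
  hemisphere W, so the sign is −
Point 4:
  Lat: 7.5313′ = 0.125522°; total 89.125522
  N → positive
  Longitude: 128 + 46.8262/60 = 128.780437
  hemisphere W, so the sign is −
Point 5:
  φ: 11.2416′ = 0.187360°; total 4.187360
  hemisphere S, so the sign is −
  Longitude: 32.48′ = 0.541333°; total 15.541333
  W ⇒ negate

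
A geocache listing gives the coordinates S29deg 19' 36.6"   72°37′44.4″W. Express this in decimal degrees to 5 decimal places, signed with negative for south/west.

-29.32683, -72.62900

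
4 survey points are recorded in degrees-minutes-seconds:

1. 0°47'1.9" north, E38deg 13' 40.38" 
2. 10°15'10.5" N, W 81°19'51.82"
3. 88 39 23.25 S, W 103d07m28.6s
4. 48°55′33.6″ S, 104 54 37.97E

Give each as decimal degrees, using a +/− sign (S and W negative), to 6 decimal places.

Point 1:
  Lat: 47′ + 1.9″ = 47.03167′; 0 + 47.03167/60 = 0.7838611
  N ⇒ keep positive
  Longitude: 38 + 13/60 + 40.38/3600 = 38.2278833
  E ⇒ keep positive
Point 2:
  Latitude: 10° + 15/60 + 10.5/3600 = 10 + 0.250000 + 0.002917 = 10.2529167
  N → positive
  λ: 81° + 19/60 + 51.82/3600 = 81 + 0.316667 + 0.014394 = 81.3310611
  W ⇒ negate
Point 3:
  φ: 88° + 39/60 + 23.25/3600 = 88 + 0.650000 + 0.006458 = 88.6564583
  S ⇒ negate
  Lon: 103 + 7/60 + 28.6/3600 = 103.1246111
  W ⇒ negate
Point 4:
  Latitude: 48 + 55/60 + 33.6/3600 = 48.9260000
  hemisphere S, so the sign is −
  λ: 104 + 54/60 + 37.97/3600 = 104.9105472
  E ⇒ keep positive

1. 0.783861, 38.227883
2. 10.252917, -81.331061
3. -88.656458, -103.124611
4. -48.926000, 104.910547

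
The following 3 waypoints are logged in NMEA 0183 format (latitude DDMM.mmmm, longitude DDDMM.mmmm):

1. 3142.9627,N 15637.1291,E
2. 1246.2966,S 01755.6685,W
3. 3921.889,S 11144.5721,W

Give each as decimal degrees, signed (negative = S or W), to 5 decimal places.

1. 31.71605, 156.61882
2. -12.77161, -17.92781
3. -39.36482, -111.74287

Point 1:
  Latitude: split at 2 digits → 31° and 42.9627′; 31 + 42.9627/60 = 31.716045
  N → positive
  Lon: degrees = first 3 digits = 156, minutes = 37.1291; 156 + 37.1291/60 = 156.618818
  E ⇒ keep positive
Point 2:
  Lat: split at 2 digits → 12° and 46.2966′; 12 + 46.2966/60 = 12.771610
  S → negative
  Longitude: split at 3 digits → 017° and 55.6685′; 17 + 55.6685/60 = 17.927808
  W → negative
Point 3:
  Latitude: degrees = first 2 digits = 39, minutes = 21.889; 39 + 21.889/60 = 39.364817
  S ⇒ negate
  Lon: split at 3 digits → 111° and 44.5721′; 111 + 44.5721/60 = 111.742868
  hemisphere W, so the sign is −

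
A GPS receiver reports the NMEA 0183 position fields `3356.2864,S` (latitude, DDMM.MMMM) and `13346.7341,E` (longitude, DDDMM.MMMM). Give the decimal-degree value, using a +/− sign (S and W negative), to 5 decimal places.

φ: split at 2 digits → 33° and 56.2864′; 33 + 56.2864/60 = 33.938107
S ⇒ negate
Longitude: degrees = first 3 digits = 133, minutes = 46.7341; 133 + 46.7341/60 = 133.778902
E ⇒ keep positive

-33.93811, 133.77890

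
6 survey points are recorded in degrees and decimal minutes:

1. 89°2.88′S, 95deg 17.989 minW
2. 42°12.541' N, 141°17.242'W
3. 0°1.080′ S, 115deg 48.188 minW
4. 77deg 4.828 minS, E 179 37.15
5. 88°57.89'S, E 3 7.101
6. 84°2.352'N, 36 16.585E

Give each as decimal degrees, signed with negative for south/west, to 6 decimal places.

Point 1:
  φ: 2.88′ = 0.048000°; total 89.0480000
  S ⇒ negate
  λ: 95 + 17.989/60 = 95.2998167
  W → negative
Point 2:
  Lat: 12.541′ = 0.209017°; total 42.2090167
  N → positive
  Lon: 17.242′ = 0.287367°; total 141.2873667
  W → negative
Point 3:
  Latitude: 0 + 1.08/60 = 0.0180000
  hemisphere S, so the sign is −
  Longitude: 48.188′ = 0.803133°; total 115.8031333
  W ⇒ negate
Point 4:
  φ: 4.828′ = 0.080467°; total 77.0804667
  S ⇒ negate
  λ: 179 + 37.15/60 = 179.6191667
  E → positive
Point 5:
  φ: 57.89′ = 0.964833°; total 88.9648333
  hemisphere S, so the sign is −
  Longitude: 3 + 7.101/60 = 3.1183500
  E → positive
Point 6:
  φ: 84 + 2.352/60 = 84.0392000
  N → positive
  λ: 36 + 16.585/60 = 36.2764167
  E ⇒ keep positive

1. -89.048000, -95.299817
2. 42.209017, -141.287367
3. -0.018000, -115.803133
4. -77.080467, 179.619167
5. -88.964833, 3.118350
6. 84.039200, 36.276417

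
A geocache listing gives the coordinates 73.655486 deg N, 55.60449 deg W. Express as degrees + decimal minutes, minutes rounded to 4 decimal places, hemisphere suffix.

φ: 73° + 0.655486 × 60 = 73° 39.329160′
λ: fractional part 0.604490 → 36.269400 minutes

73° 39.3292′ N, 55° 36.2694′ W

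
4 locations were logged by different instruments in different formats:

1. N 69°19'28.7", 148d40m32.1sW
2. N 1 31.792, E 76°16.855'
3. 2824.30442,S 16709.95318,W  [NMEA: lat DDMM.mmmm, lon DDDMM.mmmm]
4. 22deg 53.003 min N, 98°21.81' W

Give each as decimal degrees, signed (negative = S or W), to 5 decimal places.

1. 69.32464, -148.67558
2. 1.52987, 76.28092
3. -28.40507, -167.16589
4. 22.88338, -98.36350

Point 1:
  Lat: 69° + 19/60 + 28.7/3600 = 69 + 0.316667 + 0.007972 = 69.324639
  N ⇒ keep positive
  Longitude: 148 + 40/60 + 32.1/3600 = 148.675583
  hemisphere W, so the sign is −
Point 2:
  Latitude: 1 + 31.792/60 = 1.529867
  N → positive
  λ: 76 + 16.855/60 = 76.280917
  E ⇒ keep positive
Point 3:
  Lat: split at 2 digits → 28° and 24.30442′; 28 + 24.30442/60 = 28.405074
  S → negative
  Longitude: degrees = first 3 digits = 167, minutes = 9.95318; 167 + 9.95318/60 = 167.165886
  W → negative
Point 4:
  φ: 22 + 53.003/60 = 22.883383
  N ⇒ keep positive
  Lon: 98 + 21.81/60 = 98.363500
  W ⇒ negate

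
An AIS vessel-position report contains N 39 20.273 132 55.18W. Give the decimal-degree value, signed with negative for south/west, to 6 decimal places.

39.337883, -132.919667

φ: 39 + 20.273/60 = 39.3378833
N ⇒ keep positive
Lon: 55.18′ = 0.919667°; total 132.9196667
hemisphere W, so the sign is −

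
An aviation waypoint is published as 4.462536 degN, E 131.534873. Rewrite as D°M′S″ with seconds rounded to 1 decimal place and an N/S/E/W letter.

4°27′45.1″ N, 131°32′5.5″ E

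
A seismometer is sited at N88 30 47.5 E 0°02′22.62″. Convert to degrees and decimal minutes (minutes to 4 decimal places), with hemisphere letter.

88° 30.7917′ N, 0° 2.3770′ E

φ: 30 + 47.5/60 = 30.791667′
Lon: seconds/60 = 0.37700; minutes = 2 + 0.37700 = 2.377000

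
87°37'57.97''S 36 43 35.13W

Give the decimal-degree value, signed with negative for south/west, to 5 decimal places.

φ: 87 + 37/60 + 57.97/3600 = 87.632769
S → negative
Lon: 43′ + 35.13″ = 43.58550′; 36 + 43.58550/60 = 36.726425
W → negative

-87.63277, -36.72643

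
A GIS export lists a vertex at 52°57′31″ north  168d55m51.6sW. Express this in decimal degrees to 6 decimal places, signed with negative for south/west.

52.958611, -168.931000

φ: 52° + 57/60 + 31/3600 = 52 + 0.950000 + 0.008611 = 52.9586111
N → positive
Lon: 168° + 55/60 + 51.6/3600 = 168 + 0.916667 + 0.014333 = 168.9310000
hemisphere W, so the sign is −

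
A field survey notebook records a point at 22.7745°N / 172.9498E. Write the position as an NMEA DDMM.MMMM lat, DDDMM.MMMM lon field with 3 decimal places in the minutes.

Lat: minutes = (22.774500 − 22) × 60 = 46.47000
Lon: minutes = (172.949800 − 172) × 60 = 56.98800

2246.470,N / 17256.988,E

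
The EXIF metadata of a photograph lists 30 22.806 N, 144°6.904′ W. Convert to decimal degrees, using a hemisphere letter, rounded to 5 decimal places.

Latitude: 30 + 22.806/60 = 30.380100
λ: 144 + 6.904/60 = 144.115067

30.38010° N, 144.11507° W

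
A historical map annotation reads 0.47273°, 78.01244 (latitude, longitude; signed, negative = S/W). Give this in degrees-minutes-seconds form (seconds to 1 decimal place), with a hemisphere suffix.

0°28′21.8″ N, 78°00′44.8″ E

Lat: 0.472730° → 28.36380′; 0.36380 × 60 = 21.828″
Lon: 0.012440° → 0.74640′; 0.74640 × 60 = 44.784″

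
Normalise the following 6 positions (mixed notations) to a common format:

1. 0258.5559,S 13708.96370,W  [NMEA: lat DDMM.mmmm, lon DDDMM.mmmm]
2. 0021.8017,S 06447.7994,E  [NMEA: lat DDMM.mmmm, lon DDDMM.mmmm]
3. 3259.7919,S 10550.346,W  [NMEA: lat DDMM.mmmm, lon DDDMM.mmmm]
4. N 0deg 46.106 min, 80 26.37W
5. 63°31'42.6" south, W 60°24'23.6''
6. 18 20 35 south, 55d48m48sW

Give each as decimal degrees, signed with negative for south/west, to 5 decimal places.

Point 1:
  Latitude: degrees = first 2 digits = 2, minutes = 58.5559; 2 + 58.5559/60 = 2.975932
  hemisphere S, so the sign is −
  λ: degrees = first 3 digits = 137, minutes = 8.9637; 137 + 8.9637/60 = 137.149395
  W ⇒ negate
Point 2:
  φ: split at 2 digits → 00° and 21.8017′; 0 + 21.8017/60 = 0.363362
  hemisphere S, so the sign is −
  Longitude: split at 3 digits → 064° and 47.7994′; 64 + 47.7994/60 = 64.796657
  E ⇒ keep positive
Point 3:
  Lat: split at 2 digits → 32° and 59.7919′; 32 + 59.7919/60 = 32.996532
  S ⇒ negate
  Lon: degrees = first 3 digits = 105, minutes = 50.346; 105 + 50.346/60 = 105.839100
  W → negative
Point 4:
  Latitude: 0 + 46.106/60 = 0.768433
  N ⇒ keep positive
  Lon: 26.37′ = 0.439500°; total 80.439500
  W → negative
Point 5:
  Lat: 63 + 31/60 + 42.6/3600 = 63.528500
  S ⇒ negate
  Longitude: 24′ + 23.6″ = 24.39333′; 60 + 24.39333/60 = 60.406556
  W ⇒ negate
Point 6:
  Lat: 20′ + 35″ = 20.58333′; 18 + 20.58333/60 = 18.343056
  S → negative
  λ: 55 + 48/60 + 48/3600 = 55.813333
  hemisphere W, so the sign is −

1. -2.97593, -137.14940
2. -0.36336, 64.79666
3. -32.99653, -105.83910
4. 0.76843, -80.43950
5. -63.52850, -60.40656
6. -18.34306, -55.81333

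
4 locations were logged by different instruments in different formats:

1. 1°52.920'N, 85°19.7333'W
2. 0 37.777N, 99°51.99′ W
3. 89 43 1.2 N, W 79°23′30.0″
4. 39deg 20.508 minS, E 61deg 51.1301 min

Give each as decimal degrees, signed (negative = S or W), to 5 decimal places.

1. 1.88200, -85.32889
2. 0.62962, -99.86650
3. 89.71700, -79.39167
4. -39.34180, 61.85217

Point 1:
  Latitude: 1 + 52.92/60 = 1.882000
  N ⇒ keep positive
  Lon: 85 + 19.7333/60 = 85.328888
  W → negative
Point 2:
  Latitude: 0 + 37.777/60 = 0.629617
  N → positive
  λ: 51.99′ = 0.866500°; total 99.866500
  W ⇒ negate
Point 3:
  φ: 43′ + 1.2″ = 43.02000′; 89 + 43.02000/60 = 89.717000
  N ⇒ keep positive
  λ: 79 + 23/60 + 30/3600 = 79.391667
  W → negative
Point 4:
  φ: 39 + 20.508/60 = 39.341800
  S ⇒ negate
  Longitude: 51.1301′ = 0.852168°; total 61.852168
  E → positive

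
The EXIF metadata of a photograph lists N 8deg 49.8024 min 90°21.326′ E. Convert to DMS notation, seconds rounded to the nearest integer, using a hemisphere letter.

8°49′48″ N, 90°21′20″ E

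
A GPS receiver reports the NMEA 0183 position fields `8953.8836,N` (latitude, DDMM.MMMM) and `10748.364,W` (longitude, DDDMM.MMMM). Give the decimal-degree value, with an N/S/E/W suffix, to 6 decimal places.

89.898060° N, 107.806067° W

Lat: split at 2 digits → 89° and 53.8836′; 89 + 53.8836/60 = 89.8980600
λ: split at 3 digits → 107° and 48.364′; 107 + 48.364/60 = 107.8060667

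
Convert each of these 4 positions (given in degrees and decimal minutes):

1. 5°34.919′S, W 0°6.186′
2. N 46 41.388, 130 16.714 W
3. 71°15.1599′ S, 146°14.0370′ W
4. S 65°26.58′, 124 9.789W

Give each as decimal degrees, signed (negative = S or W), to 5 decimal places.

1. -5.58198, -0.10310
2. 46.68980, -130.27857
3. -71.25267, -146.23395
4. -65.44300, -124.16315

Point 1:
  Lat: 34.919′ = 0.581983°; total 5.581983
  hemisphere S, so the sign is −
  Longitude: 0 + 6.186/60 = 0.103100
  hemisphere W, so the sign is −
Point 2:
  Lat: 41.388′ = 0.689800°; total 46.689800
  N → positive
  Longitude: 16.714′ = 0.278567°; total 130.278567
  hemisphere W, so the sign is −
Point 3:
  Lat: 71 + 15.1599/60 = 71.252665
  S → negative
  λ: 14.037′ = 0.233950°; total 146.233950
  W ⇒ negate
Point 4:
  Lat: 65 + 26.58/60 = 65.443000
  S → negative
  Lon: 9.789′ = 0.163150°; total 124.163150
  W ⇒ negate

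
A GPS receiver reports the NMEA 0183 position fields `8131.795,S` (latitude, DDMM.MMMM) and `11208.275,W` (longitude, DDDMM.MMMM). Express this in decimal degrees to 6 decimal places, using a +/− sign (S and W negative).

-81.529917, -112.137917

Lat: split at 2 digits → 81° and 31.795′; 81 + 31.795/60 = 81.5299167
S ⇒ negate
Lon: split at 3 digits → 112° and 8.275′; 112 + 8.275/60 = 112.1379167
W → negative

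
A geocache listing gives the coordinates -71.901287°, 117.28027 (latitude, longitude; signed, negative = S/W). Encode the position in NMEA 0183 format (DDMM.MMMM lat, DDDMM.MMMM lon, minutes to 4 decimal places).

Latitude is negative → S; |value| = 71.901287
Latitude: fractional part 0.901287 → 54.077220 minutes
Lon: fractional part 0.280270 → 16.816200 minutes

7154.0772,S / 11716.8162,E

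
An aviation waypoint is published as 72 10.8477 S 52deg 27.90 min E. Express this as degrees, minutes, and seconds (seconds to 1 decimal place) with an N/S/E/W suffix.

φ: fractional minutes 0.84770 × 60 = 50.862″
Longitude: 27.90000′ → 27′ and 0.90000 × 60 = 54.000″

72°10′50.9″ S, 52°27′54.0″ E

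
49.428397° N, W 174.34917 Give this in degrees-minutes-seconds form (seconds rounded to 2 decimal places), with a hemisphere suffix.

49°25′42.23″ N, 174°20′57.01″ W

Lat: 0.428397 × 60 = 25.70382′ → 25′, remainder × 60 = 42.2292″
Longitude: 0.349170° → 20.95020′; 0.95020 × 60 = 57.0120″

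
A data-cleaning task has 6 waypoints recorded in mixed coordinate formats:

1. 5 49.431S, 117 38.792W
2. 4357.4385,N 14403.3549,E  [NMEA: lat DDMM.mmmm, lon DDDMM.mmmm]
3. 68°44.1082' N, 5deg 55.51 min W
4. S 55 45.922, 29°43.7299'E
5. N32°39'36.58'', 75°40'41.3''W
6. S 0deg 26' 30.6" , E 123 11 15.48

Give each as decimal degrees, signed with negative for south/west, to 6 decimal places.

1. -5.823850, -117.646533
2. 43.957308, 144.055915
3. 68.735137, -5.925167
4. -55.765367, 29.728832
5. 32.660161, -75.678139
6. -0.441833, 123.187633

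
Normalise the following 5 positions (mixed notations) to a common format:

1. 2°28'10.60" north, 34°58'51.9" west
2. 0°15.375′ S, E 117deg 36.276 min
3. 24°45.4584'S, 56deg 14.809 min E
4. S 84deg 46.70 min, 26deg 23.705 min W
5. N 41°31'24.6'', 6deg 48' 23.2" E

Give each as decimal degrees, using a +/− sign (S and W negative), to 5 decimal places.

Point 1:
  φ: 2° + 28/60 + 10.6/3600 = 2 + 0.466667 + 0.002944 = 2.469611
  N ⇒ keep positive
  λ: 58′ + 51.9″ = 58.86500′; 34 + 58.86500/60 = 34.981083
  hemisphere W, so the sign is −
Point 2:
  φ: 15.375′ = 0.256250°; total 0.256250
  S ⇒ negate
  Lon: 36.276′ = 0.604600°; total 117.604600
  E ⇒ keep positive
Point 3:
  Latitude: 45.4584′ = 0.757640°; total 24.757640
  S ⇒ negate
  λ: 56 + 14.809/60 = 56.246817
  E ⇒ keep positive
Point 4:
  Lat: 46.7′ = 0.778333°; total 84.778333
  S → negative
  Longitude: 26 + 23.705/60 = 26.395083
  W → negative
Point 5:
  Lat: 41° + 31/60 + 24.6/3600 = 41 + 0.516667 + 0.006833 = 41.523500
  N → positive
  Longitude: 48′ + 23.2″ = 48.38667′; 6 + 48.38667/60 = 6.806444
  E → positive

1. 2.46961, -34.98108
2. -0.25625, 117.60460
3. -24.75764, 56.24682
4. -84.77833, -26.39508
5. 41.52350, 6.80644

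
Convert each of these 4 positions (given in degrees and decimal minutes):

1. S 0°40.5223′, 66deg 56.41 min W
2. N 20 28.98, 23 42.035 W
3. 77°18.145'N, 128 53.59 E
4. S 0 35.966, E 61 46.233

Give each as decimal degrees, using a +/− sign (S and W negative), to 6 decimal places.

Point 1:
  Latitude: 40.5223′ = 0.675372°; total 0.6753717
  S ⇒ negate
  Longitude: 56.41′ = 0.940167°; total 66.9401667
  hemisphere W, so the sign is −
Point 2:
  Lat: 28.98′ = 0.483000°; total 20.4830000
  N ⇒ keep positive
  Longitude: 42.035′ = 0.700583°; total 23.7005833
  W → negative
Point 3:
  φ: 77 + 18.145/60 = 77.3024167
  N → positive
  Longitude: 53.59′ = 0.893167°; total 128.8931667
  E ⇒ keep positive
Point 4:
  φ: 0 + 35.966/60 = 0.5994333
  hemisphere S, so the sign is −
  λ: 46.233′ = 0.770550°; total 61.7705500
  E → positive

1. -0.675372, -66.940167
2. 20.483000, -23.700583
3. 77.302417, 128.893167
4. -0.599433, 61.770550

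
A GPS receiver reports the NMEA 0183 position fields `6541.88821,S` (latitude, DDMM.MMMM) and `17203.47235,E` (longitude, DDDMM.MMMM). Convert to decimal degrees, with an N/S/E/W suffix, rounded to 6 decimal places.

65.698137° S, 172.057873° E

φ: split at 2 digits → 65° and 41.88821′; 65 + 41.88821/60 = 65.6981368
Longitude: split at 3 digits → 172° and 3.47235′; 172 + 3.47235/60 = 172.0578725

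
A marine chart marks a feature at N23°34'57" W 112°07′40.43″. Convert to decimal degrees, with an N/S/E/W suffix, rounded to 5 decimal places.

φ: 23° + 34/60 + 57/3600 = 23 + 0.566667 + 0.015833 = 23.582500
Longitude: 7′ + 40.43″ = 7.67383′; 112 + 7.67383/60 = 112.127897

23.58250° N, 112.12790° W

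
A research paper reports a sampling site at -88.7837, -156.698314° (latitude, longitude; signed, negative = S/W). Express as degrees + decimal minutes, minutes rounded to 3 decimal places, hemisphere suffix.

Latitude is negative → S; |value| = 88.783700
Latitude: fractional part 0.783700 → 47.02200 minutes
Longitude is negative → W; |value| = 156.698314
Lon: 156° + 0.698314 × 60 = 156° 41.89884′

88° 47.022′ S, 156° 41.899′ W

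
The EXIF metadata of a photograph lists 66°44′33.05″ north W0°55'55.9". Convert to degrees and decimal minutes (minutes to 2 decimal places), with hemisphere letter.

66° 44.55′ N, 0° 55.93′ W

Lat: seconds/60 = 0.55083; minutes = 44 + 0.55083 = 44.5508
λ: seconds/60 = 0.93167; minutes = 55 + 0.93167 = 55.9317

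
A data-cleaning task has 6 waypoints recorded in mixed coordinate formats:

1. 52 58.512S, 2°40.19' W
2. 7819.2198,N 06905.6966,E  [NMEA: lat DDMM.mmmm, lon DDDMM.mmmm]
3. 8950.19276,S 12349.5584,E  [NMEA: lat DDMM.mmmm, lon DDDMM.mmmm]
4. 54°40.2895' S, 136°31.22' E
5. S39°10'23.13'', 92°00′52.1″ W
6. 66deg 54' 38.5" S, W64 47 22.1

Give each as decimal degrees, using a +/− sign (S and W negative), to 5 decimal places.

Point 1:
  Lat: 52 + 58.512/60 = 52.975200
  hemisphere S, so the sign is −
  Lon: 2 + 40.19/60 = 2.669833
  hemisphere W, so the sign is −
Point 2:
  Latitude: degrees = first 2 digits = 78, minutes = 19.2198; 78 + 19.2198/60 = 78.320330
  N → positive
  Lon: degrees = first 3 digits = 69, minutes = 5.6966; 69 + 5.6966/60 = 69.094943
  E → positive
Point 3:
  Lat: split at 2 digits → 89° and 50.19276′; 89 + 50.19276/60 = 89.836546
  S ⇒ negate
  Longitude: split at 3 digits → 123° and 49.5584′; 123 + 49.5584/60 = 123.825973
  E → positive
Point 4:
  Lat: 54 + 40.2895/60 = 54.671492
  S ⇒ negate
  Longitude: 136 + 31.22/60 = 136.520333
  E ⇒ keep positive
Point 5:
  Lat: 39 + 10/60 + 23.13/3600 = 39.173092
  S → negative
  λ: 92° + 0/60 + 52.1/3600 = 92 + 0.000000 + 0.014472 = 92.014472
  W ⇒ negate
Point 6:
  Latitude: 66° + 54/60 + 38.5/3600 = 66 + 0.900000 + 0.010694 = 66.910694
  hemisphere S, so the sign is −
  Longitude: 47′ + 22.1″ = 47.36833′; 64 + 47.36833/60 = 64.789472
  hemisphere W, so the sign is −

1. -52.97520, -2.66983
2. 78.32033, 69.09494
3. -89.83655, 123.82597
4. -54.67149, 136.52033
5. -39.17309, -92.01447
6. -66.91069, -64.78947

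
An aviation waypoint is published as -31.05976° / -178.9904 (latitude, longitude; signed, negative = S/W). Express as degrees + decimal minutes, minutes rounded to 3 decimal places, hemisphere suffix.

Latitude is negative → S; |value| = 31.059760
φ: minutes = (31.059760 − 31) × 60 = 3.58560
Longitude is negative → W; |value| = 178.990400
Lon: 178° + 0.990400 × 60 = 178° 59.42400′

31° 3.586′ S, 178° 59.424′ W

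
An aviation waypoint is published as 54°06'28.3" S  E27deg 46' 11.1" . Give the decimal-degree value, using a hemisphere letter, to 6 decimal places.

φ: 54° + 6/60 + 28.3/3600 = 54 + 0.100000 + 0.007861 = 54.1078611
Lon: 46′ + 11.1″ = 46.18500′; 27 + 46.18500/60 = 27.7697500

54.107861° S, 27.769750° E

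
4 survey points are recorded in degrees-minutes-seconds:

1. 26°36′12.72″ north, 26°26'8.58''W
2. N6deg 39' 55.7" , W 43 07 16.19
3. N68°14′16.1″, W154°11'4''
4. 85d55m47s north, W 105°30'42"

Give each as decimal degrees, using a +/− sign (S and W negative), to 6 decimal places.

Point 1:
  φ: 26 + 36/60 + 12.72/3600 = 26.6035333
  N ⇒ keep positive
  λ: 26 + 26/60 + 8.58/3600 = 26.4357167
  W ⇒ negate
Point 2:
  φ: 39′ + 55.7″ = 39.92833′; 6 + 39.92833/60 = 6.6654722
  N → positive
  Longitude: 7′ + 16.19″ = 7.26983′; 43 + 7.26983/60 = 43.1211639
  W → negative
Point 3:
  Latitude: 68 + 14/60 + 16.1/3600 = 68.2378056
  N ⇒ keep positive
  Lon: 154° + 11/60 + 4/3600 = 154 + 0.183333 + 0.001111 = 154.1844444
  W → negative
Point 4:
  Latitude: 85° + 55/60 + 47/3600 = 85 + 0.916667 + 0.013056 = 85.9297222
  N → positive
  Lon: 30′ + 42″ = 30.70000′; 105 + 30.70000/60 = 105.5116667
  W → negative

1. 26.603533, -26.435717
2. 6.665472, -43.121164
3. 68.237806, -154.184444
4. 85.929722, -105.511667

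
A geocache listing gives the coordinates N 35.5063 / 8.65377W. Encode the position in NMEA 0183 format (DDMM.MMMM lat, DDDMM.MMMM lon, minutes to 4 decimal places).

Latitude: 35° + 0.506300 × 60 = 35° 30.378000′
λ: minutes = (8.653770 − 8) × 60 = 39.226200

3530.3780,N / 00839.2262,W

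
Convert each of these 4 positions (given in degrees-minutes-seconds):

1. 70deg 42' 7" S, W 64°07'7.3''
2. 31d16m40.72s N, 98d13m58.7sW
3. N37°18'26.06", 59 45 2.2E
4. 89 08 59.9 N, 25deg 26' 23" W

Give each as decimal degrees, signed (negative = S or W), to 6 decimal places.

Point 1:
  φ: 70 + 42/60 + 7/3600 = 70.7019444
  S ⇒ negate
  λ: 64° + 7/60 + 7.3/3600 = 64 + 0.116667 + 0.002028 = 64.1186944
  W ⇒ negate
Point 2:
  φ: 16′ + 40.72″ = 16.67867′; 31 + 16.67867/60 = 31.2779778
  N → positive
  Lon: 98° + 13/60 + 58.7/3600 = 98 + 0.216667 + 0.016306 = 98.2329722
  W → negative
Point 3:
  Latitude: 37 + 18/60 + 26.06/3600 = 37.3072389
  N → positive
  λ: 59 + 45/60 + 2.2/3600 = 59.7506111
  E → positive
Point 4:
  Lat: 89 + 8/60 + 59.9/3600 = 89.1499722
  N ⇒ keep positive
  Lon: 25° + 26/60 + 23/3600 = 25 + 0.433333 + 0.006389 = 25.4397222
  W ⇒ negate

1. -70.701944, -64.118694
2. 31.277978, -98.232972
3. 37.307239, 59.750611
4. 89.149972, -25.439722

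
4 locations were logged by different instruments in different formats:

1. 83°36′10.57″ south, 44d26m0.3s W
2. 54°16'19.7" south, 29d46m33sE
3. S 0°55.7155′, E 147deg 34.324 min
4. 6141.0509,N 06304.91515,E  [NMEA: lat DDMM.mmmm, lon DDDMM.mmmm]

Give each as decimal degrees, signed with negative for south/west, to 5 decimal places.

Point 1:
  Latitude: 83 + 36/60 + 10.57/3600 = 83.602936
  S ⇒ negate
  Longitude: 26′ + 0.3″ = 26.00500′; 44 + 26.00500/60 = 44.433417
  hemisphere W, so the sign is −
Point 2:
  Lat: 54 + 16/60 + 19.7/3600 = 54.272139
  hemisphere S, so the sign is −
  Lon: 29° + 46/60 + 33/3600 = 29 + 0.766667 + 0.009167 = 29.775833
  E ⇒ keep positive
Point 3:
  Latitude: 55.7155′ = 0.928592°; total 0.928592
  S ⇒ negate
  Longitude: 34.324′ = 0.572067°; total 147.572067
  E ⇒ keep positive
Point 4:
  Lat: split at 2 digits → 61° and 41.0509′; 61 + 41.0509/60 = 61.684182
  N → positive
  Longitude: degrees = first 3 digits = 63, minutes = 4.91515; 63 + 4.91515/60 = 63.081919
  E → positive

1. -83.60294, -44.43342
2. -54.27214, 29.77583
3. -0.92859, 147.57207
4. 61.68418, 63.08192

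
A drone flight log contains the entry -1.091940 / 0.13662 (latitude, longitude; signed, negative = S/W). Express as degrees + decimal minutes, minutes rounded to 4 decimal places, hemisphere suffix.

1° 5.5164′ S, 0° 8.1972′ E

Latitude is negative → S; |value| = 1.091940
Latitude: fractional part 0.091940 → 5.516400 minutes
Lon: minutes = (0.136620 − 0) × 60 = 8.197200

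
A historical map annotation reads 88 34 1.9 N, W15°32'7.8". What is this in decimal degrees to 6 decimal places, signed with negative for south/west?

Latitude: 88 + 34/60 + 1.9/3600 = 88.5671944
N → positive
λ: 32′ + 7.8″ = 32.13000′; 15 + 32.13000/60 = 15.5355000
W ⇒ negate

88.567194, -15.535500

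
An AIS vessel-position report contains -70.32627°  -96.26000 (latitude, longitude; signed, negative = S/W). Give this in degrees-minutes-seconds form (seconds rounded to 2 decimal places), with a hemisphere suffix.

70°19′34.57″ S, 96°15′36.00″ W

Latitude is negative → S; |value| = 70.326270
Latitude: 0.326270° → 19.57620′; 0.57620 × 60 = 34.5720″
Longitude is negative → W; |value| = 96.260000
λ: 0.260000° → 15.60000′; 0.60000 × 60 = 36.0000″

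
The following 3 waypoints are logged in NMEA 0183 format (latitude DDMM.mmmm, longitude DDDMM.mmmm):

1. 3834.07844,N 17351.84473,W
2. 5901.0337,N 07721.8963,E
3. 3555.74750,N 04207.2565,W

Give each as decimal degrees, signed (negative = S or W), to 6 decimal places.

Point 1:
  Latitude: degrees = first 2 digits = 38, minutes = 34.07844; 38 + 34.07844/60 = 38.5679740
  N ⇒ keep positive
  λ: degrees = first 3 digits = 173, minutes = 51.84473; 173 + 51.84473/60 = 173.8640788
  W ⇒ negate
Point 2:
  Latitude: degrees = first 2 digits = 59, minutes = 1.0337; 59 + 1.0337/60 = 59.0172283
  N ⇒ keep positive
  λ: degrees = first 3 digits = 77, minutes = 21.8963; 77 + 21.8963/60 = 77.3649383
  E → positive
Point 3:
  Lat: split at 2 digits → 35° and 55.7475′; 35 + 55.7475/60 = 35.9291250
  N ⇒ keep positive
  Lon: degrees = first 3 digits = 42, minutes = 7.2565; 42 + 7.2565/60 = 42.1209417
  W ⇒ negate

1. 38.567974, -173.864079
2. 59.017228, 77.364938
3. 35.929125, -42.120942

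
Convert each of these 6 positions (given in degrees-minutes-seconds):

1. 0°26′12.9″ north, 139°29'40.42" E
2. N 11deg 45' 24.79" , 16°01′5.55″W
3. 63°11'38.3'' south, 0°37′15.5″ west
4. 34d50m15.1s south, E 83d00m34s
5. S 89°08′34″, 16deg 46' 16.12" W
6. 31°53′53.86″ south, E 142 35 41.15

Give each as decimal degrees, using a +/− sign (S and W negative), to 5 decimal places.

1. 0.43692, 139.49456
2. 11.75689, -16.01821
3. -63.19397, -0.62097
4. -34.83753, 83.00944
5. -89.14278, -16.77114
6. -31.89829, 142.59476

Point 1:
  Latitude: 0 + 26/60 + 12.9/3600 = 0.436917
  N → positive
  Longitude: 139 + 29/60 + 40.42/3600 = 139.494561
  E → positive
Point 2:
  Latitude: 11° + 45/60 + 24.79/3600 = 11 + 0.750000 + 0.006886 = 11.756886
  N ⇒ keep positive
  Longitude: 1′ + 5.55″ = 1.09250′; 16 + 1.09250/60 = 16.018208
  hemisphere W, so the sign is −
Point 3:
  Lat: 63° + 11/60 + 38.3/3600 = 63 + 0.183333 + 0.010639 = 63.193972
  hemisphere S, so the sign is −
  λ: 0° + 37/60 + 15.5/3600 = 0 + 0.616667 + 0.004306 = 0.620972
  W ⇒ negate
Point 4:
  Lat: 34 + 50/60 + 15.1/3600 = 34.837528
  hemisphere S, so the sign is −
  Longitude: 0′ + 34″ = 0.56667′; 83 + 0.56667/60 = 83.009444
  E → positive
Point 5:
  Latitude: 89 + 8/60 + 34/3600 = 89.142778
  hemisphere S, so the sign is −
  Lon: 46′ + 16.12″ = 46.26867′; 16 + 46.26867/60 = 16.771144
  W → negative
Point 6:
  Latitude: 53′ + 53.86″ = 53.89767′; 31 + 53.89767/60 = 31.898294
  S → negative
  Lon: 142 + 35/60 + 41.15/3600 = 142.594764
  E → positive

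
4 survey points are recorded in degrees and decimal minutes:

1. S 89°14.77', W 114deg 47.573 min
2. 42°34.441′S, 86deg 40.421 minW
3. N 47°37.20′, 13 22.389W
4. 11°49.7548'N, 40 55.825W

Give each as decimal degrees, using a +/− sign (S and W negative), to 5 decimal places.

Point 1:
  Latitude: 89 + 14.77/60 = 89.246167
  hemisphere S, so the sign is −
  Longitude: 47.573′ = 0.792883°; total 114.792883
  W ⇒ negate
Point 2:
  Lat: 34.441′ = 0.574017°; total 42.574017
  S → negative
  Longitude: 86 + 40.421/60 = 86.673683
  hemisphere W, so the sign is −
Point 3:
  φ: 37.2′ = 0.620000°; total 47.620000
  N ⇒ keep positive
  λ: 13 + 22.389/60 = 13.373150
  W ⇒ negate
Point 4:
  Latitude: 11 + 49.7548/60 = 11.829247
  N → positive
  Longitude: 40 + 55.825/60 = 40.930417
  W → negative

1. -89.24617, -114.79288
2. -42.57402, -86.67368
3. 47.62000, -13.37315
4. 11.82925, -40.93042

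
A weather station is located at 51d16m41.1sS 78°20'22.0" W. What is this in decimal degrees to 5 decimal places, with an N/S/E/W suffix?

Lat: 51 + 16/60 + 41.1/3600 = 51.278083
λ: 78° + 20/60 + 22/3600 = 78 + 0.333333 + 0.006111 = 78.339444

51.27808° S, 78.33944° W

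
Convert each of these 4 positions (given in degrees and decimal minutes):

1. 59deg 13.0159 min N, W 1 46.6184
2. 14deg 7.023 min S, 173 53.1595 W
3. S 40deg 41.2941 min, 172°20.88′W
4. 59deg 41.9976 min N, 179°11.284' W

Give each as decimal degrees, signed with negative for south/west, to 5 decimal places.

1. 59.21693, -1.77697
2. -14.11705, -173.88599
3. -40.68824, -172.34800
4. 59.69996, -179.18807

Point 1:
  Latitude: 13.0159′ = 0.216932°; total 59.216932
  N ⇒ keep positive
  λ: 46.6184′ = 0.776973°; total 1.776973
  hemisphere W, so the sign is −
Point 2:
  Latitude: 14 + 7.023/60 = 14.117050
  hemisphere S, so the sign is −
  Lon: 173 + 53.1595/60 = 173.885992
  W → negative
Point 3:
  φ: 41.2941′ = 0.688235°; total 40.688235
  hemisphere S, so the sign is −
  λ: 172 + 20.88/60 = 172.348000
  W ⇒ negate
Point 4:
  φ: 41.9976′ = 0.699960°; total 59.699960
  N → positive
  λ: 179 + 11.284/60 = 179.188067
  W ⇒ negate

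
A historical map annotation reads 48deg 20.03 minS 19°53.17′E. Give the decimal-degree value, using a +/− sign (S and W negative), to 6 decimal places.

φ: 20.03′ = 0.333833°; total 48.3338333
hemisphere S, so the sign is −
Longitude: 19 + 53.17/60 = 19.8861667
E ⇒ keep positive

-48.333833, 19.886167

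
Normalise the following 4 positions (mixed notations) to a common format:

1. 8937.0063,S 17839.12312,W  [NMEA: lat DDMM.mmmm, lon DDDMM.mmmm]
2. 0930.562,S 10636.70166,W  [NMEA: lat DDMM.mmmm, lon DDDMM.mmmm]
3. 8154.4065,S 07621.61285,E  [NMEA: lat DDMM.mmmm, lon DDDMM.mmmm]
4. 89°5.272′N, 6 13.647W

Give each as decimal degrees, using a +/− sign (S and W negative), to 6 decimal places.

1. -89.616772, -178.652052
2. -9.509367, -106.611694
3. -81.906775, 76.360214
4. 89.087867, -6.227450

Point 1:
  Latitude: degrees = first 2 digits = 89, minutes = 37.0063; 89 + 37.0063/60 = 89.6167717
  hemisphere S, so the sign is −
  λ: degrees = first 3 digits = 178, minutes = 39.12312; 178 + 39.12312/60 = 178.6520520
  hemisphere W, so the sign is −
Point 2:
  φ: split at 2 digits → 09° and 30.562′; 9 + 30.562/60 = 9.5093667
  S ⇒ negate
  λ: split at 3 digits → 106° and 36.70166′; 106 + 36.70166/60 = 106.6116943
  W ⇒ negate
Point 3:
  Latitude: split at 2 digits → 81° and 54.4065′; 81 + 54.4065/60 = 81.9067750
  hemisphere S, so the sign is −
  Longitude: split at 3 digits → 076° and 21.61285′; 76 + 21.61285/60 = 76.3602142
  E ⇒ keep positive
Point 4:
  Latitude: 89 + 5.272/60 = 89.0878667
  N → positive
  Lon: 13.647′ = 0.227450°; total 6.2274500
  hemisphere W, so the sign is −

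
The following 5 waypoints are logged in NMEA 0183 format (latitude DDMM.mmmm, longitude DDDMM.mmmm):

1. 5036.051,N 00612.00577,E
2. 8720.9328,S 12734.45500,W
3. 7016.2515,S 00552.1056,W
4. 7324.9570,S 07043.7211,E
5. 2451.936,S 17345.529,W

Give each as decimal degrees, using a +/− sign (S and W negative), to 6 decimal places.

1. 50.600850, 6.200096
2. -87.348880, -127.574250
3. -70.270858, -5.868427
4. -73.415950, 70.728685
5. -24.865600, -173.758817

Point 1:
  φ: degrees = first 2 digits = 50, minutes = 36.051; 50 + 36.051/60 = 50.6008500
  N ⇒ keep positive
  Lon: degrees = first 3 digits = 6, minutes = 12.00577; 6 + 12.00577/60 = 6.2000962
  E → positive
Point 2:
  Lat: degrees = first 2 digits = 87, minutes = 20.9328; 87 + 20.9328/60 = 87.3488800
  hemisphere S, so the sign is −
  Longitude: degrees = first 3 digits = 127, minutes = 34.455; 127 + 34.455/60 = 127.5742500
  W → negative
Point 3:
  φ: split at 2 digits → 70° and 16.2515′; 70 + 16.2515/60 = 70.2708583
  S → negative
  λ: degrees = first 3 digits = 5, minutes = 52.1056; 5 + 52.1056/60 = 5.8684267
  hemisphere W, so the sign is −
Point 4:
  φ: split at 2 digits → 73° and 24.957′; 73 + 24.957/60 = 73.4159500
  S ⇒ negate
  Lon: split at 3 digits → 070° and 43.7211′; 70 + 43.7211/60 = 70.7286850
  E ⇒ keep positive
Point 5:
  Lat: split at 2 digits → 24° and 51.936′; 24 + 51.936/60 = 24.8656000
  hemisphere S, so the sign is −
  Lon: degrees = first 3 digits = 173, minutes = 45.529; 173 + 45.529/60 = 173.7588167
  W → negative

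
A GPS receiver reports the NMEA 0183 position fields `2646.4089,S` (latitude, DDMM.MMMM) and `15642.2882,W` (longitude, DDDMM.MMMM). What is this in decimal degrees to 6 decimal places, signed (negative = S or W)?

-26.773482, -156.704803

Latitude: degrees = first 2 digits = 26, minutes = 46.4089; 26 + 46.4089/60 = 26.7734817
S → negative
Longitude: split at 3 digits → 156° and 42.2882′; 156 + 42.2882/60 = 156.7048033
hemisphere W, so the sign is −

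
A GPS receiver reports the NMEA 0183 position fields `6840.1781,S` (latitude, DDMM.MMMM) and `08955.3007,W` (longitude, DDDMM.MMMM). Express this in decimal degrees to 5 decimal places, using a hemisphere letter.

Latitude: degrees = first 2 digits = 68, minutes = 40.1781; 68 + 40.1781/60 = 68.669635
Lon: split at 3 digits → 089° and 55.3007′; 89 + 55.3007/60 = 89.921678

68.66964° S, 89.92168° W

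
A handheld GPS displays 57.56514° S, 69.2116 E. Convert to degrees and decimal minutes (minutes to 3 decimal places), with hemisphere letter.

Latitude: 57° + 0.565140 × 60 = 57° 33.90840′
Lon: minutes = (69.211600 − 69) × 60 = 12.69600

57° 33.908′ S, 69° 12.696′ E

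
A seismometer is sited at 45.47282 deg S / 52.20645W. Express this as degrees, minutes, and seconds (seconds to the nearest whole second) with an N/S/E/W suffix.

45°28′22″ S, 52°12′23″ W

φ: 0.472820 × 60 = 28.36920′ → 28′, remainder × 60 = 22.15″
Lon: whole degrees 52; 12.38700′ → 12′ and 23.22″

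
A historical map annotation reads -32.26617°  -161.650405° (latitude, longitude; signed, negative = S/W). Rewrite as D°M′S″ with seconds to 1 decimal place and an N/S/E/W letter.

32°15′58.2″ S, 161°39′1.5″ W

Latitude is negative → S; |value| = 32.266170
φ: 0.266170° → 15.97020′; 0.97020 × 60 = 58.212″
Longitude is negative → W; |value| = 161.650405
Longitude: 0.650405° → 39.02430′; 0.02430 × 60 = 1.458″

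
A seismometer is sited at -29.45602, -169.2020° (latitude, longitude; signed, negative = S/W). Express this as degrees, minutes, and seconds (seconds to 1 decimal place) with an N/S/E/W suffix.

29°27′21.7″ S, 169°12′7.2″ W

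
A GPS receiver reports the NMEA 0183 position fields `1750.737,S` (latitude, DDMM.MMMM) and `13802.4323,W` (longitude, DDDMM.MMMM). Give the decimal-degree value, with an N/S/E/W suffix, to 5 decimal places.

17.84562° S, 138.04054° W

φ: split at 2 digits → 17° and 50.737′; 17 + 50.737/60 = 17.845617
Lon: degrees = first 3 digits = 138, minutes = 2.4323; 138 + 2.4323/60 = 138.040538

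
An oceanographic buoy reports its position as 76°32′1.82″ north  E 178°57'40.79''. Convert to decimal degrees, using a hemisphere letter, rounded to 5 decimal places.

76.53384° N, 178.96133° E

φ: 32′ + 1.82″ = 32.03033′; 76 + 32.03033/60 = 76.533839
λ: 178 + 57/60 + 40.79/3600 = 178.961331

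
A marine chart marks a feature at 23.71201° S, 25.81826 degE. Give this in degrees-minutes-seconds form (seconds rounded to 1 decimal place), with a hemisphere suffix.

Latitude: 0.712010 × 60 = 42.72060′ → 42′, remainder × 60 = 43.236″
Longitude: 0.818260° → 49.09560′; 0.09560 × 60 = 5.736″

23°42′43.2″ S, 25°49′5.7″ E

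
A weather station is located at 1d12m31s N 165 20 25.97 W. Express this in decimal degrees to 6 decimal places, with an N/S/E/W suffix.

1.208611° N, 165.340547° W

φ: 1 + 12/60 + 31/3600 = 1.2086111
Longitude: 165° + 20/60 + 25.97/3600 = 165 + 0.333333 + 0.007214 = 165.3405472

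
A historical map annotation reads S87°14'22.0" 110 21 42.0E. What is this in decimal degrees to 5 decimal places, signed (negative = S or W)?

Latitude: 87° + 14/60 + 22/3600 = 87 + 0.233333 + 0.006111 = 87.239444
hemisphere S, so the sign is −
λ: 21′ + 42″ = 21.70000′; 110 + 21.70000/60 = 110.361667
E → positive

-87.23944, 110.36167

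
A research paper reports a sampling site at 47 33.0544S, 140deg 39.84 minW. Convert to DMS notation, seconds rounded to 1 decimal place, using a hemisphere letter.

Latitude: 33.05440′ → 33′ and 0.05440 × 60 = 3.264″
λ: 39.84000′ → 39′ and 0.84000 × 60 = 50.400″

47°33′3.3″ S, 140°39′50.4″ W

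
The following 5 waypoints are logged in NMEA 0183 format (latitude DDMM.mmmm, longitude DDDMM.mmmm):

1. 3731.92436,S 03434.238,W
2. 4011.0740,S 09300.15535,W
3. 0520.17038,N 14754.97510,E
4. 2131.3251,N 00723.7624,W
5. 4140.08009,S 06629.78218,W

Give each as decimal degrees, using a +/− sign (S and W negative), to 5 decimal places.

Point 1:
  φ: degrees = first 2 digits = 37, minutes = 31.92436; 37 + 31.92436/60 = 37.532073
  S → negative
  Lon: degrees = first 3 digits = 34, minutes = 34.238; 34 + 34.238/60 = 34.570633
  hemisphere W, so the sign is −
Point 2:
  Lat: split at 2 digits → 40° and 11.074′; 40 + 11.074/60 = 40.184567
  S → negative
  Lon: degrees = first 3 digits = 93, minutes = 0.15535; 93 + 0.15535/60 = 93.002589
  W ⇒ negate
Point 3:
  Lat: split at 2 digits → 05° and 20.17038′; 5 + 20.17038/60 = 5.336173
  N → positive
  Longitude: degrees = first 3 digits = 147, minutes = 54.9751; 147 + 54.9751/60 = 147.916252
  E ⇒ keep positive
Point 4:
  φ: split at 2 digits → 21° and 31.3251′; 21 + 31.3251/60 = 21.522085
  N → positive
  Longitude: degrees = first 3 digits = 7, minutes = 23.7624; 7 + 23.7624/60 = 7.396040
  W ⇒ negate
Point 5:
  Latitude: split at 2 digits → 41° and 40.08009′; 41 + 40.08009/60 = 41.668002
  hemisphere S, so the sign is −
  Lon: degrees = first 3 digits = 66, minutes = 29.78218; 66 + 29.78218/60 = 66.496370
  W ⇒ negate

1. -37.53207, -34.57063
2. -40.18457, -93.00259
3. 5.33617, 147.91625
4. 21.52209, -7.39604
5. -41.66800, -66.49637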